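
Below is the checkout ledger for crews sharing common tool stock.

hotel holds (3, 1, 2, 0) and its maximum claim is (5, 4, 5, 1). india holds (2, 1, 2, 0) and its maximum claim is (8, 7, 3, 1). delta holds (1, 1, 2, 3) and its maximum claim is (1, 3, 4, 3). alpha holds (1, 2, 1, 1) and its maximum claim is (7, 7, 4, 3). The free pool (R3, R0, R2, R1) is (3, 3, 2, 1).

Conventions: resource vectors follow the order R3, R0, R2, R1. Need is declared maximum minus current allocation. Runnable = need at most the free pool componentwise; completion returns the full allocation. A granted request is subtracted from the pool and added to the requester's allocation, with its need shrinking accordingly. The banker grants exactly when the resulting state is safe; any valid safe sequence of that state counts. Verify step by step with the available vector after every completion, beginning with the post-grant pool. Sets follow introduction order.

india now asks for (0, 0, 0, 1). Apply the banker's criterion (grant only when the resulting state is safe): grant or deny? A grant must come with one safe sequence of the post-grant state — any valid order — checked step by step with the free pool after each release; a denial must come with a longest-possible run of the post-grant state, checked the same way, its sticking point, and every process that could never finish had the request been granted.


GRANT — the state after the grant stays safe, e.g. via delta, hotel, alpha, india.
Key observation: the transfer keeps a workable pool ((3, 3, 2, 0)); delta starts the safe sequence.
Verifying the post-grant state step by step:
  pool = (3, 3, 2, 0)
  run delta (needs (0, 2, 2, 0), free (3, 3, 2, 0)); after release of (1, 1, 2, 3) the pool is (4, 4, 4, 3)
  run hotel (needs (2, 3, 3, 1), free (4, 4, 4, 3)); after release of (3, 1, 2, 0) the pool is (7, 5, 6, 3)
  run alpha (needs (6, 5, 3, 2), free (7, 5, 6, 3)); after release of (1, 2, 1, 1) the pool is (8, 7, 7, 4)
  run india (needs (6, 6, 1, 0), free (8, 7, 7, 4)); after release of (2, 1, 2, 1) the pool is (10, 8, 9, 5)


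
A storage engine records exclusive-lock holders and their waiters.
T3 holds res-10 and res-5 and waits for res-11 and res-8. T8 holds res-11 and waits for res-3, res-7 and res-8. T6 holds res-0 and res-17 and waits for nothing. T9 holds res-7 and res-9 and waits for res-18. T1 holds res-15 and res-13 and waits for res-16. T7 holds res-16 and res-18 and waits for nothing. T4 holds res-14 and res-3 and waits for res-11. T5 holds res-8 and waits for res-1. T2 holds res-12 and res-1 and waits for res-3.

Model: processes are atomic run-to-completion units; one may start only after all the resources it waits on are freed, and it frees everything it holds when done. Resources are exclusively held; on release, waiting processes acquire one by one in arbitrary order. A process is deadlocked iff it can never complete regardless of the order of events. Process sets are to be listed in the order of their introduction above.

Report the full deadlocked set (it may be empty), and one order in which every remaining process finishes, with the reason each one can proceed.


Deadlocked set: T3, T8, T4, T5 and T2.
Key observation: the waits loop around T8 -> T4 -> T8 with no way out; T5 and T2 are caught in further circular waits and T3 waits into the deadlock from upstream.
One completion order for the rest: T7, T1, T6, T9.
Step-by-step check:
  run T7 (it waits on nothing); releases res-16 and res-18
  T1: everything it awaited (res-16) is free; runs, freeing res-15 and res-13
  run T6 (it waits on nothing); releases res-0 and res-17
  T9: everything it awaited (res-18) is free; runs, freeing res-7 and res-9


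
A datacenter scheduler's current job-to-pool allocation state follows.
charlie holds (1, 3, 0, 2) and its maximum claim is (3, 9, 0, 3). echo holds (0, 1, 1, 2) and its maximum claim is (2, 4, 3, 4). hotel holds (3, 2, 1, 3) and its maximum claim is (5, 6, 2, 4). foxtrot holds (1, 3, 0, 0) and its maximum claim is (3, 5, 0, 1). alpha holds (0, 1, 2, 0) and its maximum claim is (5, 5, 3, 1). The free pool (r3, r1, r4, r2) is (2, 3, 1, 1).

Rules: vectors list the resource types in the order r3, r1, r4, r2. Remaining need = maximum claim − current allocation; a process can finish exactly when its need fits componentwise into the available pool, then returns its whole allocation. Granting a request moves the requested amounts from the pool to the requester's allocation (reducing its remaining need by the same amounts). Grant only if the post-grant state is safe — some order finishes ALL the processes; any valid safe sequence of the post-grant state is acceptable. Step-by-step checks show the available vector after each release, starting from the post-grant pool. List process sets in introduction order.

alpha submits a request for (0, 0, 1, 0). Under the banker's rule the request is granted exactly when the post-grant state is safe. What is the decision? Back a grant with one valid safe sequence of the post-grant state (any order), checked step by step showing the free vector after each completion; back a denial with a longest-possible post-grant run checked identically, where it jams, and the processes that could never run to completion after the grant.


DENY — the pretend-granted state is unsafe.
Key observation: after foxtrot, charlie the pool peaks at (4, 9, 0, 3), and each blocked process is short somewhere: echo on r4; hotel on r4; alpha on r3.
After a pretend grant, a maximal execution: foxtrot, charlie — then nothing else fits. Walking it through:
  pool = (2, 3, 0, 1)
  foxtrot: need (2, 2, 0, 1) fits (2, 3, 0, 1); releases (1, 3, 0, 0), pool now (3, 6, 0, 1)
  charlie: need (2, 6, 0, 1) fits (3, 6, 0, 1); releases (1, 3, 0, 2), pool now (4, 9, 0, 3)
  echo cannot run: need (2, 3, 2, 2) vs free (4, 9, 0, 3) (insufficient r4)
  hotel cannot run: need (2, 4, 1, 1) vs free (4, 9, 0, 3) (insufficient r4)
  alpha cannot run: need (5, 4, 0, 1) vs free (4, 9, 0, 3) (insufficient r3)
Post-grant, the permanently blocked set is echo, hotel and alpha.


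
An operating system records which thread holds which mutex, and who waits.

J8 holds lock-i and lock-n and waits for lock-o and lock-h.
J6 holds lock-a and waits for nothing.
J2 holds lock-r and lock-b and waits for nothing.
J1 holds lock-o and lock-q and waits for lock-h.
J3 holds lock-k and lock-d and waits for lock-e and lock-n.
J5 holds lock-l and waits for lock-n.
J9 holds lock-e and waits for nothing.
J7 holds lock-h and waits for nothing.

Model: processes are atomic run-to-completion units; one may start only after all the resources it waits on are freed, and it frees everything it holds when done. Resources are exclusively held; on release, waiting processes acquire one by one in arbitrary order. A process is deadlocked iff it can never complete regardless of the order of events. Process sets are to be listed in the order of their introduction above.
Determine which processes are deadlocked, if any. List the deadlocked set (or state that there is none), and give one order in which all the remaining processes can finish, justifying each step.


Nothing here is deadlocked.
Key observation: the wait relation is loop-free; peeling off processes with no waits unwinds the whole state.
One completion order for the rest: J6, J7, J1, J8, J9, J5, J3, J2.
Verifying each step:
  J6 waits on nothing -> runs at once and releases lock-a
  J7 waits on nothing -> runs at once and releases lock-h
  J1 waits on lock-h — all released -> runs and releases lock-o and lock-q
  J8 waits on lock-o and lock-h — all released -> runs and releases lock-i and lock-n
  J9 waits on nothing -> runs at once and releases lock-e
  J5 waits on lock-n — all released -> runs and releases lock-l
  J3 waits on lock-e and lock-n — all released -> runs and releases lock-k and lock-d
  J2 waits on nothing -> runs at once and releases lock-r and lock-b


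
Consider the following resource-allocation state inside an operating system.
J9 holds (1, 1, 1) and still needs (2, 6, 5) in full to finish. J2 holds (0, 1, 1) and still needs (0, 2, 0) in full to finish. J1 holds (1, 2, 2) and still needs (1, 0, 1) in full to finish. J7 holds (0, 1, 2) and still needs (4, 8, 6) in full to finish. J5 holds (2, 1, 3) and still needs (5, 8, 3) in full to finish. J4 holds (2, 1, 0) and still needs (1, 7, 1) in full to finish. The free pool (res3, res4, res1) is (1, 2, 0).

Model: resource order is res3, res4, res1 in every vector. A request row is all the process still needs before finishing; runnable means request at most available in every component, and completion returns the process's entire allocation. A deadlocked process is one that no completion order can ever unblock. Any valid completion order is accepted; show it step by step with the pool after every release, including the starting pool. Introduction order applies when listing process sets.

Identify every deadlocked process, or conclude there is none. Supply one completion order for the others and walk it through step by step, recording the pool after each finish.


Deadlocked: J9, J7, J5 and J4.
Key observation: no order helps: past J2, J1, the free pool tops out at (2, 5, 3), below what each blocked process needs in res4.
The rest can finish in the order J2, J1. Check, step by step:
  pool = (1, 2, 0)
  J2 needs (0, 2, 0) <= (1, 2, 0) -> finishes; pool += (0, 1, 1) = (1, 3, 1)
  J1 needs (1, 0, 1) <= (1, 3, 1) -> finishes; pool += (1, 2, 2) = (2, 5, 3)
The blocked processes can never fit:
  J9 cannot run: need (2, 6, 5) vs free (2, 5, 3) (insufficient res4 and res1)
  J7 cannot run: need (4, 8, 6) vs free (2, 5, 3) (insufficient res3, res4 and res1)
  J5 cannot run: need (5, 8, 3) vs free (2, 5, 3) (insufficient res3 and res4)
  J4 cannot run: need (1, 7, 1) vs free (2, 5, 3) (insufficient res4)


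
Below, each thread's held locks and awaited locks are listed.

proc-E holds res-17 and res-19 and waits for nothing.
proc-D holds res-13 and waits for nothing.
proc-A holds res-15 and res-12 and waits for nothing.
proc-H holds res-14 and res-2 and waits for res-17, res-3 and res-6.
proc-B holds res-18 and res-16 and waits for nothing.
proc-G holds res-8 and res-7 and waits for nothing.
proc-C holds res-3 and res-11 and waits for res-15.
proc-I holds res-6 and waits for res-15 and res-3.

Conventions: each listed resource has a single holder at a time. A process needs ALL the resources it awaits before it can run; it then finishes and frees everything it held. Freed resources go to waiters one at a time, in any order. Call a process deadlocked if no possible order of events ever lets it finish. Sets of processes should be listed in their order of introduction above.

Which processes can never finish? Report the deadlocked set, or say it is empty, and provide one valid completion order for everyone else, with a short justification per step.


The deadlocked set is empty.
Key observation: no waiting chain loops back on itself — every chain ends at a process that waits on nothing, so everyone eventually runs.
A valid finishing order for the others: proc-E, proc-A, proc-G, proc-D, proc-B, proc-C, proc-I, proc-H.
Walking it through:
  proc-E waits on nothing -> runs at once and releases res-17 and res-19
  proc-A waits on nothing -> runs at once and releases res-15 and res-12
  proc-G waits on nothing -> runs at once and releases res-8 and res-7
  proc-D waits on nothing -> runs at once and releases res-13
  proc-B waits on nothing -> runs at once and releases res-18 and res-16
  proc-C waits on res-15 — all released -> runs and releases res-3 and res-11
  proc-I waits on res-15 and res-3 — all released -> runs and releases res-6
  proc-H waits on res-17, res-3 and res-6 — all released -> runs and releases res-14 and res-2


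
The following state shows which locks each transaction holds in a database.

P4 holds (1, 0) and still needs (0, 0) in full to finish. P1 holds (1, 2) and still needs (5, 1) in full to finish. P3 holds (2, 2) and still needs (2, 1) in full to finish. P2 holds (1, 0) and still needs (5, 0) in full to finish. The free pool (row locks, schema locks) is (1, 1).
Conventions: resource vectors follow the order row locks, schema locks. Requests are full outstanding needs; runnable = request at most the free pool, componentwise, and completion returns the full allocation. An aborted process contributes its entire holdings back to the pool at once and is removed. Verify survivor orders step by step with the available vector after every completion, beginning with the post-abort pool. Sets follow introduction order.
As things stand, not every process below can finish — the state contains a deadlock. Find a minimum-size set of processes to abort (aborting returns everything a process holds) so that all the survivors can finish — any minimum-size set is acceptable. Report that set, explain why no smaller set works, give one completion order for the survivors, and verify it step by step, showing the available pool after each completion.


Minimum abort set: P1.
Key observation: P2 had no path to completion before; after the abort of P1 ((1, 2) returned), step 3 is where it fits.
Why nothing smaller works: aborting no one leaves the state deadlocked as given.
Survivors finish in the order: P4, P3, P2. Step-by-step check (pool after the aborts first):
  pool = (2, 3)
  P4 needs (0, 0) <= (2, 3) -> finishes; pool += (1, 0) = (3, 3)
  P3 needs (2, 1) <= (3, 3) -> finishes; pool += (2, 2) = (5, 5)
  P2 needs (5, 0) <= (5, 5) -> finishes; pool += (1, 0) = (6, 5)


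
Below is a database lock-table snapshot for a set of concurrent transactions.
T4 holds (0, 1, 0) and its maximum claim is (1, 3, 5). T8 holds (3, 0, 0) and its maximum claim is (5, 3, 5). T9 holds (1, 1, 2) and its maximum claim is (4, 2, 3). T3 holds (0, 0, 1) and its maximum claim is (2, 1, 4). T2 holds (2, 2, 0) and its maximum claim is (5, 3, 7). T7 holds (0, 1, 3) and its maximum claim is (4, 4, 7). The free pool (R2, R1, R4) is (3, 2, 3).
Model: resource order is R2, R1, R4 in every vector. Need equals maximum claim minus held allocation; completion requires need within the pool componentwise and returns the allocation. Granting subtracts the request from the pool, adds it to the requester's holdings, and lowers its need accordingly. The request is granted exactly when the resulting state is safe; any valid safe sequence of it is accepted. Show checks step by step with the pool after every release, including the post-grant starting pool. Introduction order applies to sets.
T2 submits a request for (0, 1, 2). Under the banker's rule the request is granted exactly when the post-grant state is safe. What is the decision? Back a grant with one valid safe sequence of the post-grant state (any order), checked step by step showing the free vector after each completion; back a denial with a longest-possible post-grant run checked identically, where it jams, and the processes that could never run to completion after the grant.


DENY. Granting would leave the state unsafe.
Key observation: after T9, T3 the pool peaks at (4, 2, 4), and each blocked process is short somewhere: T4 on R4; T8 on R1, R4; T2 on R4; T7 on R1.
After a pretend grant, a maximal execution: T9, T3 — then nothing else fits. Verifying each step:
  pool = (3, 1, 1)
  T9 needs (3, 1, 1) <= (3, 1, 1) -> finishes; pool += (1, 1, 2) = (4, 2, 3)
  T3 needs (2, 1, 3) <= (4, 2, 3) -> finishes; pool += (0, 0, 1) = (4, 2, 4)
  T4 cannot run: need (1, 2, 5) vs free (4, 2, 4) (insufficient R4)
  T8 cannot run: need (2, 3, 5) vs free (4, 2, 4) (insufficient R1 and R4)
  T2 cannot run: need (3, 0, 5) vs free (4, 2, 4) (insufficient R4)
  T7 cannot run: need (4, 3, 4) vs free (4, 2, 4) (insufficient R1)
Post-grant, the permanently blocked set is T4, T8, T2 and T7.


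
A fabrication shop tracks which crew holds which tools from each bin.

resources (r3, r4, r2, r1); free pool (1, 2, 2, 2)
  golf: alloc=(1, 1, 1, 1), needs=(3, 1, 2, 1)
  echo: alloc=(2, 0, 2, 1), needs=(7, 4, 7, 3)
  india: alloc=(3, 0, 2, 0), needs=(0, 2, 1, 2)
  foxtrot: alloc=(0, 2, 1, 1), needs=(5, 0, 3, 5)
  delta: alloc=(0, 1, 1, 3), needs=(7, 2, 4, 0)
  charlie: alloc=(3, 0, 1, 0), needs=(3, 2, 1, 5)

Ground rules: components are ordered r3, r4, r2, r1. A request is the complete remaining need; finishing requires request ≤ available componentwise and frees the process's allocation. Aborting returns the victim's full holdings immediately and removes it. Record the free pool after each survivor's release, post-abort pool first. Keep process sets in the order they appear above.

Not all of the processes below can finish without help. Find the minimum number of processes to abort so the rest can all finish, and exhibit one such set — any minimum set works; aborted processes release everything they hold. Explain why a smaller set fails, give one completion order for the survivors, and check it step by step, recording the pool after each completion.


The answer: abort charlie.
Key observation: aborting charlie returns (3, 0, 1, 0), and delta — hopeless before — runs at step 3 with the returned capacity in the pool.
No smaller set exists: with zero aborts the deadlock remains.
The survivors complete as india, golf, delta, echo, foxtrot. Check, step by step (starting from the post-abort pool):
  pool = (4, 2, 3, 2)
  india: need (0, 2, 1, 2) fits (4, 2, 3, 2); releases (3, 0, 2, 0), pool now (7, 2, 5, 2)
  golf: need (3, 1, 2, 1) fits (7, 2, 5, 2); releases (1, 1, 1, 1), pool now (8, 3, 6, 3)
  delta: need (7, 2, 4, 0) fits (8, 3, 6, 3); releases (0, 1, 1, 3), pool now (8, 4, 7, 6)
  echo: need (7, 4, 7, 3) fits (8, 4, 7, 6); releases (2, 0, 2, 1), pool now (10, 4, 9, 7)
  foxtrot: need (5, 0, 3, 5) fits (10, 4, 9, 7); releases (0, 2, 1, 1), pool now (10, 6, 10, 8)


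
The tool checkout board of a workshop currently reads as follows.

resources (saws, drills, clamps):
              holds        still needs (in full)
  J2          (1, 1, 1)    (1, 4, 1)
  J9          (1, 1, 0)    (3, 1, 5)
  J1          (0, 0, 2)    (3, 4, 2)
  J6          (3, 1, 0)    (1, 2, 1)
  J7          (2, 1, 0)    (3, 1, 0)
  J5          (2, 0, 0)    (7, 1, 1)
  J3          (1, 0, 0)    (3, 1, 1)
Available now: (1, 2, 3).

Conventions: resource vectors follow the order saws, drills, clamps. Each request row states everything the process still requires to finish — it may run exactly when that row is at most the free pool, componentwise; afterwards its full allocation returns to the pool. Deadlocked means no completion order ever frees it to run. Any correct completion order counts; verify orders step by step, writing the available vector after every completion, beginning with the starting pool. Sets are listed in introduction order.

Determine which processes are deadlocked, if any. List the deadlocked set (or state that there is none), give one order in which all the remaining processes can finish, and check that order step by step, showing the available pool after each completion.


The deadlocked set is empty.
Key observation: J6 can run right away; the returned allocation unlocks the remaining processes in turn.
A valid finishing order for the others: J6, J7, J2, J3, J1, J9, J5. Walking it through:
  pool = (1, 2, 3)
  J6: need (1, 2, 1) fits (1, 2, 3); releases (3, 1, 0), pool now (4, 3, 3)
  J7: need (3, 1, 0) fits (4, 3, 3); releases (2, 1, 0), pool now (6, 4, 3)
  J2: need (1, 4, 1) fits (6, 4, 3); releases (1, 1, 1), pool now (7, 5, 4)
  J3: need (3, 1, 1) fits (7, 5, 4); releases (1, 0, 0), pool now (8, 5, 4)
  J1: need (3, 4, 2) fits (8, 5, 4); releases (0, 0, 2), pool now (8, 5, 6)
  J9: need (3, 1, 5) fits (8, 5, 6); releases (1, 1, 0), pool now (9, 6, 6)
  J5: need (7, 1, 1) fits (9, 6, 6); releases (2, 0, 0), pool now (11, 6, 6)


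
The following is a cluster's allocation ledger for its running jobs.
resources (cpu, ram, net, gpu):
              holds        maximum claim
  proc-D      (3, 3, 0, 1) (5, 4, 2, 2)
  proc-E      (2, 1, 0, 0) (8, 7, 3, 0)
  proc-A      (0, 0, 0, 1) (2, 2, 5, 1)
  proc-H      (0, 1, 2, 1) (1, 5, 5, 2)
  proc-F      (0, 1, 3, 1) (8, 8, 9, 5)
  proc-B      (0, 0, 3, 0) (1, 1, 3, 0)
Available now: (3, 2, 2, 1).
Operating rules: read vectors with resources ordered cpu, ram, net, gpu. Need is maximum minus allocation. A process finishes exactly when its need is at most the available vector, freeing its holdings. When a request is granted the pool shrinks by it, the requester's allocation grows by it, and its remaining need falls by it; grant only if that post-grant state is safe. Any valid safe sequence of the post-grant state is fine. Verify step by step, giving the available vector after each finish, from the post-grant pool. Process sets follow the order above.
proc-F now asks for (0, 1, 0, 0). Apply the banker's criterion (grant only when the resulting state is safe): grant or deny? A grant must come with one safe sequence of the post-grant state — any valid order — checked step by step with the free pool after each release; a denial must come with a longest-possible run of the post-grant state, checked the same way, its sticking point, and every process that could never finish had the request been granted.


DENY: after the grant no complete ordering would exist.
Key observation: no order helps: past proc-D, proc-B, proc-H, proc-A, the free pool tops out at (6, 5, 7, 4), below what each blocked process needs in ram.
After a pretend grant, a maximal execution: proc-D, proc-B, proc-H, proc-A — then nothing else fits. Step-by-step check:
  pool = (3, 1, 2, 1)
  proc-D: need (2, 1, 2, 1) fits (3, 1, 2, 1); releases (3, 3, 0, 1), pool now (6, 4, 2, 2)
  proc-B: need (1, 1, 0, 0) fits (6, 4, 2, 2); releases (0, 0, 3, 0), pool now (6, 4, 5, 2)
  proc-H: need (1, 4, 3, 1) fits (6, 4, 5, 2); releases (0, 1, 2, 1), pool now (6, 5, 7, 3)
  proc-A: need (2, 2, 5, 0) fits (6, 5, 7, 3); releases (0, 0, 0, 1), pool now (6, 5, 7, 4)
  blocked: proc-E wants (6, 6, 3, 0), pool (6, 5, 7, 4) — not enough ram
  blocked: proc-F wants (8, 6, 6, 4), pool (6, 5, 7, 4) — not enough cpu and ram
Post-grant, the permanently blocked set is proc-E and proc-F.


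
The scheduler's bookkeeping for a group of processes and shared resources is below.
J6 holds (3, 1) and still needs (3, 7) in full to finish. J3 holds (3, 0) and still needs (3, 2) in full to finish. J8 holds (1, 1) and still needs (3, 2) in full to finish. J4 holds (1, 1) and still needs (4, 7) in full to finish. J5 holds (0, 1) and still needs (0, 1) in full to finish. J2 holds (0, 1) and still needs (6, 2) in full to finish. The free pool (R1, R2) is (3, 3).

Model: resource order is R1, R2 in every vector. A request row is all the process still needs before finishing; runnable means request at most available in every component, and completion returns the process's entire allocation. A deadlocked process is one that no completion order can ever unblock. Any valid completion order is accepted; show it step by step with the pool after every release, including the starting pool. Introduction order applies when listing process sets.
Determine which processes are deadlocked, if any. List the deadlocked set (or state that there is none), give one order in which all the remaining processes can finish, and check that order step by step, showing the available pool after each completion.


Deadlocked set: J6 and J4.
Key observation: after J5, J8, J3, J2 complete, (7, 6) is the best the pool ever gets, yet each leftover process wants more R2.
The rest can finish in the order J5, J8, J3, J2. Walking it through:
  pool = (3, 3)
  J5 needs (0, 1) <= (3, 3) -> finishes; pool += (0, 1) = (3, 4)
  J8 needs (3, 2) <= (3, 4) -> finishes; pool += (1, 1) = (4, 5)
  J3 needs (3, 2) <= (4, 5) -> finishes; pool += (3, 0) = (7, 5)
  J2 needs (6, 2) <= (7, 5) -> finishes; pool += (0, 1) = (7, 6)
The stuck group stays short no matter what:
  blocked: J6 wants (3, 7), pool (7, 6) — not enough R2
  blocked: J4 wants (4, 7), pool (7, 6) — not enough R2


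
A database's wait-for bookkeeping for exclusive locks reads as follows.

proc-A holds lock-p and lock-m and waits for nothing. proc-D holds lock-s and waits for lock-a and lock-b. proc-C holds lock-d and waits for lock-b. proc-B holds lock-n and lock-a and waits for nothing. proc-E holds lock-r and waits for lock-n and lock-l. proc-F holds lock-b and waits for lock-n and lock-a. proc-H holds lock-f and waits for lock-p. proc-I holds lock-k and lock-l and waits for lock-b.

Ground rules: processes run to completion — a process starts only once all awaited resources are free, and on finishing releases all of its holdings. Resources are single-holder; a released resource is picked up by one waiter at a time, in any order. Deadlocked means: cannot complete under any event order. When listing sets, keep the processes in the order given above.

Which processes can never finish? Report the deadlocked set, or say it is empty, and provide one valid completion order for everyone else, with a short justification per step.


The deadlocked set is empty.
Key observation: all waits point, directly or indirectly, at processes that can finish, so nothing is permanently blocked.
One completion order for the rest: proc-B, proc-F, proc-C, proc-I, proc-A, proc-H, proc-E, proc-D.
Walking it through:
  run proc-B (it waits on nothing); releases lock-n and lock-a
  proc-F: everything it awaited (lock-n and lock-a) is free; runs, freeing lock-b
  proc-C: everything it awaited (lock-b) is free; runs, freeing lock-d
  proc-I: everything it awaited (lock-b) is free; runs, freeing lock-k and lock-l
  run proc-A (it waits on nothing); releases lock-p and lock-m
  proc-H: everything it awaited (lock-p) is free; runs, freeing lock-f
  proc-E: everything it awaited (lock-n and lock-l) is free; runs, freeing lock-r
  proc-D: everything it awaited (lock-a and lock-b) is free; runs, freeing lock-s


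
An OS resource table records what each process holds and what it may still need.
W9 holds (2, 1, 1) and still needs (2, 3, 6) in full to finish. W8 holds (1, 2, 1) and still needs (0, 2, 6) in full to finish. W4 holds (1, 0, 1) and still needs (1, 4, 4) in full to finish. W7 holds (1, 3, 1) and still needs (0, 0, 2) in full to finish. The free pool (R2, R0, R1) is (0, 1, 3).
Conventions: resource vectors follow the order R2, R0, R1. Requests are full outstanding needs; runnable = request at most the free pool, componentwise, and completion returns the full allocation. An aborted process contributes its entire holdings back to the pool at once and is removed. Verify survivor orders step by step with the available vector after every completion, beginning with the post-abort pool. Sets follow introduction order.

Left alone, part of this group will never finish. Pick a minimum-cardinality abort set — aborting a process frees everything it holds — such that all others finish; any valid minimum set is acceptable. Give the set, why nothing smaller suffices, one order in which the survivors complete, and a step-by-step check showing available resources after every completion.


Minimum abort set: W8.
Key observation: before aborting W8, W9 was permanently blocked — no order could ever run it; afterwards it completes at step 3.
Minimality: the empty abort set fails — the state is deadlocked as it stands.
One survivor order: W7, W4, W9. Verifying each step (post-abort pool first):
  pool = (1, 3, 4)
  W7 needs (0, 0, 2) <= (1, 3, 4) -> finishes; pool += (1, 3, 1) = (2, 6, 5)
  W4 needs (1, 4, 4) <= (2, 6, 5) -> finishes; pool += (1, 0, 1) = (3, 6, 6)
  W9 needs (2, 3, 6) <= (3, 6, 6) -> finishes; pool += (2, 1, 1) = (5, 7, 7)


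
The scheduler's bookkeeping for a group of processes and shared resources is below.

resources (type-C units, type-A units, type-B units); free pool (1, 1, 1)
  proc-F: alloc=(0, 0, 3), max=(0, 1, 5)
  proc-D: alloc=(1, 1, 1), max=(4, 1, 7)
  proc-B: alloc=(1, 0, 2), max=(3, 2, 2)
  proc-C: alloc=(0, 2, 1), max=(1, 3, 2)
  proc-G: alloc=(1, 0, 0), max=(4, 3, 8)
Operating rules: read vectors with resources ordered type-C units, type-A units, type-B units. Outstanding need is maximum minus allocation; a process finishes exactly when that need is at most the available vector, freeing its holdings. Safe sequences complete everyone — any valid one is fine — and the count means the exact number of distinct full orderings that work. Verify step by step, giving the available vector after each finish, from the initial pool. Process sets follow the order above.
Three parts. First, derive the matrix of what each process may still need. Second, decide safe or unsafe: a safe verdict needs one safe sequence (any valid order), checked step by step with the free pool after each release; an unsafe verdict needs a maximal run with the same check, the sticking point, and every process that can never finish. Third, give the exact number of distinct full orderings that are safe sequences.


(1) Need matrix, components ordered type-C units, type-A units, type-B units:
  proc-F: (0, 1, 2)
  proc-D: (3, 0, 6)
  proc-B: (2, 2, 0)
  proc-C: (1, 1, 1)
  proc-G: (3, 3, 8)
(2) UNSAFE — no complete ordering exists.
Key observation: once proc-C, proc-F finish, the pool peaks at (1, 3, 5) — and every remaining process still needs more type-C units than that.
Going as far as possible: proc-C, proc-F; after that, nothing fits. Walking it through:
  pool = (1, 1, 1)
  run proc-C (needs (1, 1, 1), free (1, 1, 1)); after release of (0, 2, 1) the pool is (1, 3, 2)
  run proc-F (needs (0, 1, 2), free (1, 3, 2)); after release of (0, 0, 3) the pool is (1, 3, 5)
  proc-D cannot run: need (3, 0, 6) vs free (1, 3, 5) (insufficient type-C units and type-B units)
  proc-B cannot run: need (2, 2, 0) vs free (1, 3, 5) (insufficient type-C units)
  proc-G cannot run: need (3, 3, 8) vs free (1, 3, 5) (insufficient type-C units and type-B units)
Permanently blocked: proc-D, proc-B and proc-G.
(3) The exact count: 0 of the possible complete orderings are safe sequences.


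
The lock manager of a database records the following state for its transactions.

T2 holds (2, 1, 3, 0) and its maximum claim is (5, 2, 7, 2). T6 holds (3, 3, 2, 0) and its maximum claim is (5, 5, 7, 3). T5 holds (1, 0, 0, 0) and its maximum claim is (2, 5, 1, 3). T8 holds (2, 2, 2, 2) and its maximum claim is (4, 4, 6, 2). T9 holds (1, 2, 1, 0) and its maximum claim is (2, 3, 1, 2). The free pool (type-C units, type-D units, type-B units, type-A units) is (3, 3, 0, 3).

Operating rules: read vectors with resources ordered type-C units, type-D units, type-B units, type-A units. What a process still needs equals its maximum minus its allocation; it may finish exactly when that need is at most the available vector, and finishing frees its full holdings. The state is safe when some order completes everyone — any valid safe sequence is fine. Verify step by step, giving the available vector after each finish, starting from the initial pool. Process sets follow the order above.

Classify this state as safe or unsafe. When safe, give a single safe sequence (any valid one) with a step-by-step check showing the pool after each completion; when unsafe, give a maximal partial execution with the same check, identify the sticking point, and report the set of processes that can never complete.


The state is UNSAFE.
Key observation: the pool after T9, T5 is (5, 5, 1, 3); every surviving request exceeds it in type-B units, so progress ends there.
The run T9, T5 cannot be extended any further. Walking it through:
  pool = (3, 3, 0, 3)
  T9: need (1, 1, 0, 2) fits (3, 3, 0, 3); releases (1, 2, 1, 0), pool now (4, 5, 1, 3)
  T5: need (1, 5, 1, 3) fits (4, 5, 1, 3); releases (1, 0, 0, 0), pool now (5, 5, 1, 3)
  T2 cannot run: need (3, 1, 4, 2) vs free (5, 5, 1, 3) (insufficient type-B units)
  T6 cannot run: need (2, 2, 5, 3) vs free (5, 5, 1, 3) (insufficient type-B units)
  T8 cannot run: need (2, 2, 4, 0) vs free (5, 5, 1, 3) (insufficient type-B units)
Never able to finish: T2, T6 and T8.


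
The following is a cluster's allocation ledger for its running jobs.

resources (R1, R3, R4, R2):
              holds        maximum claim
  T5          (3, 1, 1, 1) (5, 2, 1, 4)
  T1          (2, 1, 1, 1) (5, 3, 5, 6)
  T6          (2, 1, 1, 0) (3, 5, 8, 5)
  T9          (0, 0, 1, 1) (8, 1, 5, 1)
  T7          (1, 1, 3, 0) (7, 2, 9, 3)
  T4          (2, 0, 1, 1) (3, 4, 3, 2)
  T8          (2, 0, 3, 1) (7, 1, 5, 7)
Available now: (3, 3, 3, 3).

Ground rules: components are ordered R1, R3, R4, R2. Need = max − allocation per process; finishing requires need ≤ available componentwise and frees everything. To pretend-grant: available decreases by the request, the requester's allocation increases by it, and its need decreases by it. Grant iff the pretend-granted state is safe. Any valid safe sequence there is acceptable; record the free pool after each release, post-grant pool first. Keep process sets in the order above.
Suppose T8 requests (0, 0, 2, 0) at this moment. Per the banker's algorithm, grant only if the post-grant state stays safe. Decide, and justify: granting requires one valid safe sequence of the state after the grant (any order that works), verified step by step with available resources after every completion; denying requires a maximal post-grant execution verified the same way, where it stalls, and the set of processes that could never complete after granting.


DENY — the pretend-granted state is unsafe.
Key observation: after T5, T4 the pool peaks at (8, 4, 3, 5), and each blocked process is short somewhere: T1 on R4; T6 on R4; T9 on R4; T7 on R4; T8 on R2.
On the post-grant state, T5, T4 is a maximal run — nothing extends it. Check, step by step:
  pool = (3, 3, 1, 3)
  T5: need (2, 1, 0, 3) fits (3, 3, 1, 3); releases (3, 1, 1, 1), pool now (6, 4, 2, 4)
  T4: need (1, 4, 2, 1) fits (6, 4, 2, 4); releases (2, 0, 1, 1), pool now (8, 4, 3, 5)
  blocked: T1 wants (3, 2, 4, 5), pool (8, 4, 3, 5) — not enough R4
  blocked: T6 wants (1, 4, 7, 5), pool (8, 4, 3, 5) — not enough R4
  blocked: T9 wants (8, 1, 4, 0), pool (8, 4, 3, 5) — not enough R4
  blocked: T7 wants (6, 1, 6, 3), pool (8, 4, 3, 5) — not enough R4
  blocked: T8 wants (5, 1, 0, 6), pool (8, 4, 3, 5) — not enough R2
Had the request been granted, T1, T6, T9, T7 and T8 could never finish.


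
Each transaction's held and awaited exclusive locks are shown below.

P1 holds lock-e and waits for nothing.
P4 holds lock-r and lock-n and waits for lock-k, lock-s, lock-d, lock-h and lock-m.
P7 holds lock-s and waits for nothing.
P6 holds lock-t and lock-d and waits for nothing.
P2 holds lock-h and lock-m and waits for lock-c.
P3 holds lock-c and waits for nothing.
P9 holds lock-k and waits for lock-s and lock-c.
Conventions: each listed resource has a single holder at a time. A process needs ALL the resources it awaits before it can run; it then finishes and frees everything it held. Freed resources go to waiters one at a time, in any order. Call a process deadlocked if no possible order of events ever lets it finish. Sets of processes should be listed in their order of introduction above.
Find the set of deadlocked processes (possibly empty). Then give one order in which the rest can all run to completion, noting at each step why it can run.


The deadlocked set is empty.
Key observation: the waits form no ring: some process can always run, and its releases unblock the others one by one.
The rest can finish in the order P3, P7, P6, P2, P9, P4, P1.
Walking it through:
  P3: no waits; runs immediately, freeing lock-c
  P7: no waits; runs immediately, freeing lock-s
  P6: no waits; runs immediately, freeing lock-t and lock-d
  run P2 (all its waits — lock-c — are resolved); releases lock-h and lock-m
  run P9 (all its waits — lock-s and lock-c — are resolved); releases lock-k
  run P4 (all its waits — lock-k, lock-s, lock-d, lock-h and lock-m — are resolved); releases lock-r and lock-n
  P1: no waits; runs immediately, freeing lock-e


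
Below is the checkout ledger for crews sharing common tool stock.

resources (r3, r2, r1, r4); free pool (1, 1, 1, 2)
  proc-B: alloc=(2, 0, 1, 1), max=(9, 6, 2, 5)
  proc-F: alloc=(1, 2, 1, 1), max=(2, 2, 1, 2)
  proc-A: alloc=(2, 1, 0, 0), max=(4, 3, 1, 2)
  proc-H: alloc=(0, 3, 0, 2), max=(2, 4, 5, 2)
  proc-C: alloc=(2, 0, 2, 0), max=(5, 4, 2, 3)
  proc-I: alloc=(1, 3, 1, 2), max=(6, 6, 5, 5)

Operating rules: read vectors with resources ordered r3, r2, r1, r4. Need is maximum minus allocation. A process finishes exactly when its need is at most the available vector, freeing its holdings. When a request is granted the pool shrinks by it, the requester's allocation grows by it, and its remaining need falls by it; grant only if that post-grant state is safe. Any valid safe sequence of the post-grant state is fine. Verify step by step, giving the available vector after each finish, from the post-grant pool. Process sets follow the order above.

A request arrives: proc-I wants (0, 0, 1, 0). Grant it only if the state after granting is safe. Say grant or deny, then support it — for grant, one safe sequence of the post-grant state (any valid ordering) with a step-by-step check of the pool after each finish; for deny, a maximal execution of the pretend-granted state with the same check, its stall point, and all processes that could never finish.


GRANT — the state after the grant stays safe, e.g. via proc-F, proc-A, proc-C, proc-I, proc-B, proc-H.
Key observation: even at the reduced pool (1, 1, 0, 2), proc-F fits immediately, so safety survives the grant.
Step-by-step check of the post-grant state:
  pool = (1, 1, 0, 2)
  proc-F needs (1, 0, 0, 1) <= (1, 1, 0, 2) -> finishes; pool += (1, 2, 1, 1) = (2, 3, 1, 3)
  proc-A needs (2, 2, 1, 2) <= (2, 3, 1, 3) -> finishes; pool += (2, 1, 0, 0) = (4, 4, 1, 3)
  proc-C needs (3, 4, 0, 3) <= (4, 4, 1, 3) -> finishes; pool += (2, 0, 2, 0) = (6, 4, 3, 3)
  proc-I needs (5, 3, 3, 3) <= (6, 4, 3, 3) -> finishes; pool += (1, 3, 2, 2) = (7, 7, 5, 5)
  proc-B needs (7, 6, 1, 4) <= (7, 7, 5, 5) -> finishes; pool += (2, 0, 1, 1) = (9, 7, 6, 6)
  proc-H needs (2, 1, 5, 0) <= (9, 7, 6, 6) -> finishes; pool += (0, 3, 0, 2) = (9, 10, 6, 8)


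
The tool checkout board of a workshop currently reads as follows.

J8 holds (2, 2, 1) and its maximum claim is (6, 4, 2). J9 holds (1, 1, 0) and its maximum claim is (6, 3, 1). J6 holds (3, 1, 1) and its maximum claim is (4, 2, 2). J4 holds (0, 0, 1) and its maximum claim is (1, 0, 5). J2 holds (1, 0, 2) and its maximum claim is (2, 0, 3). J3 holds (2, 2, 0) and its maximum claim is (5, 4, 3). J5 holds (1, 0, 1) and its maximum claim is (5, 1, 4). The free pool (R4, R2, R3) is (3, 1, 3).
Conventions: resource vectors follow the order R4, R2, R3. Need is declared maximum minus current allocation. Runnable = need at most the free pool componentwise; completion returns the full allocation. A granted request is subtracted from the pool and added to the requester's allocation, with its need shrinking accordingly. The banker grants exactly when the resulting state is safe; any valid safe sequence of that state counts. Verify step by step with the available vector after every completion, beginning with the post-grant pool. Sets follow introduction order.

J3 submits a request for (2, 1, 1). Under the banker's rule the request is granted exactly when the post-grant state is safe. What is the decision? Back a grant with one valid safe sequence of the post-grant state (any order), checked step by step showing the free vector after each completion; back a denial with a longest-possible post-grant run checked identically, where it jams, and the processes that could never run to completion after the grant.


DENY. Granting would leave the state unsafe.
Key observation: J2, J4 can finish, but then (2, 0, 5) is all there is, and the blocked group's R2 demands exceed it.
After a pretend grant, a maximal execution: J2, J4 — then nothing else fits. Walking it through:
  pool = (1, 0, 2)
  run J2 (needs (1, 0, 1), free (1, 0, 2)); after release of (1, 0, 2) the pool is (2, 0, 4)
  run J4 (needs (1, 0, 4), free (2, 0, 4)); after release of (0, 0, 1) the pool is (2, 0, 5)
  J8 cannot run: need (4, 2, 1) vs free (2, 0, 5) (insufficient R4 and R2)
  J9 cannot run: need (5, 2, 1) vs free (2, 0, 5) (insufficient R4 and R2)
  J6 cannot run: need (1, 1, 1) vs free (2, 0, 5) (insufficient R2)
  J3 cannot run: need (1, 1, 2) vs free (2, 0, 5) (insufficient R2)
  J5 cannot run: need (4, 1, 3) vs free (2, 0, 5) (insufficient R4 and R2)
Had the request been granted, J8, J9, J6, J3 and J5 could never finish.
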